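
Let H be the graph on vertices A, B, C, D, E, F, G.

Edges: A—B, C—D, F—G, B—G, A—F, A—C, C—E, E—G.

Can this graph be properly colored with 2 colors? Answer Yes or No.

The cycle E-G-B-A-C-E has odd length 5, so it cannot be 2-colored; at least 3 colors are needed.
So 2 colors are not enough.

No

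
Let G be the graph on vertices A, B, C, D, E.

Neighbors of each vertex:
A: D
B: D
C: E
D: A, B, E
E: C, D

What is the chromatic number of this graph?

2

A and D are adjacent, so at least 2 colors are needed.
2 colors suffice: color 1 → {C, D}; color 2 → {A, B, E}. No two adjacent vertices share a color.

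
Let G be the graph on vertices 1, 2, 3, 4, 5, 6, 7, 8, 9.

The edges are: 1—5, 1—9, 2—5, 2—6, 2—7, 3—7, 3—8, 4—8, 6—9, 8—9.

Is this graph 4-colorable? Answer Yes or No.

The chromatic number is 3. The cycle 1-5-2-6-9-1 has odd length 5, so it cannot be 2-colored; at least 3 colors are needed.
One proper 3-coloring: 1=c, 2=a, 3=a, 4=a, 5=b, 6=b, 7=b, 8=b, 9=a.
Since 4 ≥ 3, a proper 4-coloring certainly exists.

Yes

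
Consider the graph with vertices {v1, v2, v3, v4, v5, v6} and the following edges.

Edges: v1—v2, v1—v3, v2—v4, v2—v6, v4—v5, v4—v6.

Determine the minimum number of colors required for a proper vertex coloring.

3

v2, v4, v6 are mutually adjacent, so at least 3 colors are needed.
3 colors suffice: v1=blue, v2=red, v3=red, v4=blue, v5=red, v6=green. Every edge joins two different colors.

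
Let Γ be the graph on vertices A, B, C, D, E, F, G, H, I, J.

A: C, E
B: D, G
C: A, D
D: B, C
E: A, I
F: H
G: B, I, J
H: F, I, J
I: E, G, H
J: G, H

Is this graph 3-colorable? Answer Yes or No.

Yes

The chromatic number is 3. The cycle D-B-G-I-E-A-C-D has odd length 7, so it cannot be 2-colored; at least 3 colors are needed.
3 colors suffice: color 1 → {A, B, F, I, J}; color 2 → {C, E, G, H}; color 3 → {D}.
That is already a proper 3-coloring.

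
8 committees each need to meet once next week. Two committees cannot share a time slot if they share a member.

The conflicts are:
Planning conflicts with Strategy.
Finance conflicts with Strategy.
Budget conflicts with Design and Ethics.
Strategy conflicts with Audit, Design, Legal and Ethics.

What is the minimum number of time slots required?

Strategy and Design conflict, so at least 2 time slots are needed.
2 time slots suffice: Planning=2, Finance=2, Budget=1, Strategy=1, Audit=2, Design=2, Legal=2, Ethics=2. No two conflicting committees share a time slot.

2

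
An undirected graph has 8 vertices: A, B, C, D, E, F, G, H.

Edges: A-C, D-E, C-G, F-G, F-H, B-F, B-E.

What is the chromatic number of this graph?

C and G are adjacent, so at least 2 colors are needed.
2 colors suffice: A=blue, B=blue, C=red, D=blue, E=red, F=red, G=blue, H=blue. Every edge joins two different colors.

2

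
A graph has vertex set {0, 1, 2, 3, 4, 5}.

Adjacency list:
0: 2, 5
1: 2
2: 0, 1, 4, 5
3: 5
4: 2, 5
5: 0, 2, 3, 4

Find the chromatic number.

3

0, 2, 5 form a triangle, so at least 3 colors are needed.
3 colors suffice: color a → {1, 5}; color b → {2, 3}; color c → {0, 4}. Every edge joins two different colors.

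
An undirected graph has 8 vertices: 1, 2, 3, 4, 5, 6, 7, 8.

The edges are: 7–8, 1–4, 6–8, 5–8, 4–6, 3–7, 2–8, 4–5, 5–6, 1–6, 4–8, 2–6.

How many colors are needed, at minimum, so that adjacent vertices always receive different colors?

4

4, 5, 6, 8 form a clique, so at least 4 colors are needed.
4 colors suffice: 1=a, 2=c, 3=a, 4=c, 5=d, 6=b, 7=b, 8=a. Every edge joins two different colors.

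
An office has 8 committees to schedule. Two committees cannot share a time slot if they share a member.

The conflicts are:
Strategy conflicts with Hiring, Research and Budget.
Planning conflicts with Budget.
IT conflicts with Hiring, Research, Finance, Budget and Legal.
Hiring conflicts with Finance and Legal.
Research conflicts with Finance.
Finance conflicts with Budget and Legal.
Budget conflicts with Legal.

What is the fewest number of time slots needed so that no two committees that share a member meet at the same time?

4

IT, Hiring, Finance, Legal all conflict with each other, so at least 4 time slots are needed.
Using 4 time slots: Strategy=1, Planning=1, IT=2, Hiring=3, Research=3, Finance=1, Budget=3, Legal=4. No two conflicting committees share a time slot.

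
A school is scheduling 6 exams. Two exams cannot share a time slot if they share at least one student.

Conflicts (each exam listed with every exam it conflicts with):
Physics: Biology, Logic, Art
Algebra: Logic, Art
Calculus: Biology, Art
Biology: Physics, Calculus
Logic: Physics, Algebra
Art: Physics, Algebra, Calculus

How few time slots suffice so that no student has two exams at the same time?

2

Calculus and Art conflict, so at least 2 time slots are needed.
A valid assignment using 2 time slots: Physics=2, Algebra=2, Calculus=2, Biology=1, Logic=1, Art=1. Every pair that conflicts lands in different time slots.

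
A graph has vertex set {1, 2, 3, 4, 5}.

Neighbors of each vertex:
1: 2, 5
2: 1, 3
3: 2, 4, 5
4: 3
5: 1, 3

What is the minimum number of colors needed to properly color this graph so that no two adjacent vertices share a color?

2

1 and 2 are adjacent, so at least 2 colors are needed.
2 colors suffice: color a → {1, 3}; color b → {2, 4, 5}. Each edge has distinct colors on its endpoints.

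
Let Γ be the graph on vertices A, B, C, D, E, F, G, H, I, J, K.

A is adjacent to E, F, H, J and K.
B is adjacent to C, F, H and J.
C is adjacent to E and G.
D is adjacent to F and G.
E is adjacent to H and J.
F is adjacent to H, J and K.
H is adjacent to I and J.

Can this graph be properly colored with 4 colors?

Yes

The chromatic number is 4. B, F, H, J form a clique, so at least 4 colors are needed.
One proper 4-coloring: A=3, B=3, C=1, D=1, E=2, F=2, G=2, H=1, I=2, J=4, K=1.
That is already a proper 4-coloring.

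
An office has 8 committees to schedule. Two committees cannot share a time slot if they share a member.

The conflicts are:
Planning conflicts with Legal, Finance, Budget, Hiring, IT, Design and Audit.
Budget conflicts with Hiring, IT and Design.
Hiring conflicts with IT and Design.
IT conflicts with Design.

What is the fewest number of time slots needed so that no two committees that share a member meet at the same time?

5

Planning, Budget, Hiring, IT, Design are mutually in conflict, so at least 5 time slots are needed.
5 time slots suffice: Planning=1, Legal=2, Finance=2, Budget=4, Hiring=2, IT=3, Design=5, Audit=2. No two conflicting committees share a time slot.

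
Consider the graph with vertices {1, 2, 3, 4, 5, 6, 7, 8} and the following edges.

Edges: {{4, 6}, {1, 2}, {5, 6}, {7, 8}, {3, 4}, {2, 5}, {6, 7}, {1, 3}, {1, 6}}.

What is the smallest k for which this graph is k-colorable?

7 and 8 are adjacent, so at least 2 colors are needed.
2 colors suffice: 1=b, 2=a, 3=a, 4=b, 5=b, 6=a, 7=b, 8=a. No two adjacent vertices share a color.

2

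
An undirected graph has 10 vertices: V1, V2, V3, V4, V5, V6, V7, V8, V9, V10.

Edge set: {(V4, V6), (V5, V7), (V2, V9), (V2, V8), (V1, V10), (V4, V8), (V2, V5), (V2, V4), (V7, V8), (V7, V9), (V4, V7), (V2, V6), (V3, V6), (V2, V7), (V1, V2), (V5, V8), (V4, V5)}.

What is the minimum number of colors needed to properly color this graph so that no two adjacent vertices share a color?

5

V2, V4, V5, V7, V8 are pairwise adjacent (a clique of size 5), so at least 5 colors are needed.
A valid assignment using 5 colors: V1=2, V2=1, V3=1, V4=2, V5=4, V6=3, V7=3, V8=5, V9=2, V10=1. Each edge has distinct colors on its endpoints.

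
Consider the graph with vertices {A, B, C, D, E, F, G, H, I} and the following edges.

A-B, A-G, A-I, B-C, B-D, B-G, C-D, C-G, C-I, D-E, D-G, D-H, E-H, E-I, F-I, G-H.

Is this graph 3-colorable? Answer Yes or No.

B, C, D, G are mutually adjacent (a clique of size 4), so at least 4 colors are needed.
So 3 colors are not enough.

No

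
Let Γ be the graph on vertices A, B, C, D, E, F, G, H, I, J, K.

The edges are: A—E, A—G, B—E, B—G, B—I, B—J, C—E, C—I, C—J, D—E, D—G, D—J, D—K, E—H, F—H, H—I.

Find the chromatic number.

B and E are adjacent, so at least 2 colors are needed.
2 colors suffice: A=2, B=2, C=2, D=2, E=1, F=1, G=1, H=2, I=1, J=1, K=1. No two adjacent vertices share a color.

2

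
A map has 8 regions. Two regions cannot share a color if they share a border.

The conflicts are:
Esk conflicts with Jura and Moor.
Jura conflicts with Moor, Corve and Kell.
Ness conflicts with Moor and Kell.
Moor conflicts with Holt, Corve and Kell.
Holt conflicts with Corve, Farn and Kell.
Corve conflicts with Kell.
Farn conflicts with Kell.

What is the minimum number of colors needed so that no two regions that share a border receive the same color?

4

Moor, Holt, Corve, Kell all conflict with each other, so at least 4 colors are needed.
A valid assignment using 4 colors: Esk=2, Jura=3, Ness=3, Moor=1, Holt=3, Corve=4, Farn=1, Kell=2. Every pair that conflicts lands in different colors.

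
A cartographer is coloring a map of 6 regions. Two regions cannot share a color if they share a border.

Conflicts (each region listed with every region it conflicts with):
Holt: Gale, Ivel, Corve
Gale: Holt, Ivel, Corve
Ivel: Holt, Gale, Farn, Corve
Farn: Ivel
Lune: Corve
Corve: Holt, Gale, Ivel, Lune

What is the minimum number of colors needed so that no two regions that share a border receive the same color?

4

Holt, Gale, Ivel, Corve all conflict with each other, so at least 4 colors are needed.
4 colors suffice: color 1 → {Farn, Corve}; color 2 → {Ivel, Lune}; color 3 → {Gale}; color 4 → {Holt}. Each listed conflict is separated.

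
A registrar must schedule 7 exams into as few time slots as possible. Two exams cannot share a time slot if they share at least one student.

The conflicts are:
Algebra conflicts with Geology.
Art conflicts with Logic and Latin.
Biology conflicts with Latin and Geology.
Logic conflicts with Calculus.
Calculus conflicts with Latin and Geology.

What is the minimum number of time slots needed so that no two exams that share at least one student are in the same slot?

Biology and Latin conflict, so at least 2 time slots are needed.
Using 2 time slots: Algebra=2, Art=2, Biology=2, Logic=1, Calculus=2, Latin=1, Geology=1. Every pair that conflicts lands in different time slots.

2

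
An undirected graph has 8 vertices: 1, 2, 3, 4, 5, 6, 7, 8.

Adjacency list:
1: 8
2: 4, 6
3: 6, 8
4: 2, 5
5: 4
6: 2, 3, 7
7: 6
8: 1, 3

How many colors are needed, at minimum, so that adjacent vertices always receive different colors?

2

2 and 6 are adjacent, so at least 2 colors are needed.
2 colors suffice: color a → {4, 6, 8}; color b → {1, 2, 3, 5, 7}. No two adjacent vertices share a color.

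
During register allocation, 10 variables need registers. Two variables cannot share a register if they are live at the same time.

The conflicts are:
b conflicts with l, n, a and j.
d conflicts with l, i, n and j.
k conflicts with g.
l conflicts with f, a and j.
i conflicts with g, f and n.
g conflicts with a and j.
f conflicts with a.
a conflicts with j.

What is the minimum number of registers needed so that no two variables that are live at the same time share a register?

4

b, l, a, j are mutually in conflict, so at least 4 registers are needed.
4 registers suffice: register 1 → {k, i, a}; register 2 → {f, n, j}; register 3 → {l, g}; register 4 → {b, d}. Every pair that conflicts lands in different registers.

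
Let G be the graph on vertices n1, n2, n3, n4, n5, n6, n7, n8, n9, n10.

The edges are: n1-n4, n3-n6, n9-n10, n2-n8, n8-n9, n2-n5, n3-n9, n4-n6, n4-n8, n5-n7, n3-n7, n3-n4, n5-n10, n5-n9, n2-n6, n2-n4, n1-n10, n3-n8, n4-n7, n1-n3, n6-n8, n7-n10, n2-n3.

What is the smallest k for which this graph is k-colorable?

5

n2, n3, n4, n6, n8 are pairwise adjacent (a clique of size 5), so at least 5 colors are needed.
A valid assignment using 5 colors: n1=3, n2=4, n3=1, n4=2, n5=1, n6=5, n7=3, n8=3, n9=2, n10=4. No two adjacent vertices share a color.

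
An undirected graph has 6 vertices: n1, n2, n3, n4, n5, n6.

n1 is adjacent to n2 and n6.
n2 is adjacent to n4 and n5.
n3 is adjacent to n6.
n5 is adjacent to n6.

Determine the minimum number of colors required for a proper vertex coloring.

2

n3 and n6 are adjacent, so at least 2 colors are needed.
2 colors suffice: n1=2, n2=1, n3=2, n4=2, n5=2, n6=1. Every edge joins two different colors.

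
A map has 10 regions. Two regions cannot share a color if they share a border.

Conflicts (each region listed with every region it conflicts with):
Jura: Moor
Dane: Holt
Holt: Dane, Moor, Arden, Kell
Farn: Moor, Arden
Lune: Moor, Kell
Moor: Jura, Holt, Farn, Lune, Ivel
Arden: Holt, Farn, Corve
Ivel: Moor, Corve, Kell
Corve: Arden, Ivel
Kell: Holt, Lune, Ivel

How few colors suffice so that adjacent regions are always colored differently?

The cycle Kell-Holt-Arden-Corve-Ivel-Kell has odd length 5, so it cannot be 2-colored; at least 3 colors are needed.
3 colors suffice: color 1 → {Dane, Moor, Arden, Kell}; color 2 → {Jura, Holt, Farn, Lune, Ivel}; color 3 → {Corve}. Every pair that conflicts lands in different colors.

3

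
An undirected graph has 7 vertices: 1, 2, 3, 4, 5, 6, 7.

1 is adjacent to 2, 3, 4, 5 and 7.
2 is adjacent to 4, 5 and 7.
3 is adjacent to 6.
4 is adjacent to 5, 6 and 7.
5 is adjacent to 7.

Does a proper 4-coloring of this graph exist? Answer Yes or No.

1, 2, 4, 5, 7 form a clique, so at least 5 colors are needed.
So 4 colors are not enough.

No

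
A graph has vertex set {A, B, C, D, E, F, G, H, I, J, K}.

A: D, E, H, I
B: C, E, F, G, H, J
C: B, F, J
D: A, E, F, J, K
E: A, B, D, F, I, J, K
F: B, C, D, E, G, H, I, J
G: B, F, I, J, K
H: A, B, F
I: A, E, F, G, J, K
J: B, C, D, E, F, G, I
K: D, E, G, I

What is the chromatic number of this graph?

D, E, F, J are pairwise adjacent (a clique of size 4), so at least 4 colors are needed.
4 colors suffice: color 1 → {A, F, K}; color 2 → {C, E, G, H}; color 3 → {J}; color 4 → {B, D, I}. Each edge has distinct colors on its endpoints.

4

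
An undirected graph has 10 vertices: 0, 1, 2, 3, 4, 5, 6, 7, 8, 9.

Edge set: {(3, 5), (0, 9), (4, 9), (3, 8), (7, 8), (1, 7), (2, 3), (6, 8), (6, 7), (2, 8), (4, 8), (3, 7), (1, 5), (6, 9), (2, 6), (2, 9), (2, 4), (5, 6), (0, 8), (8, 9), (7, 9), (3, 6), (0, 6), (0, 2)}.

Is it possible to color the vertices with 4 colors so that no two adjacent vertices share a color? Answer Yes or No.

0, 2, 6, 8, 9 form a clique, so at least 5 colors are needed.
So 4 colors are not enough.

No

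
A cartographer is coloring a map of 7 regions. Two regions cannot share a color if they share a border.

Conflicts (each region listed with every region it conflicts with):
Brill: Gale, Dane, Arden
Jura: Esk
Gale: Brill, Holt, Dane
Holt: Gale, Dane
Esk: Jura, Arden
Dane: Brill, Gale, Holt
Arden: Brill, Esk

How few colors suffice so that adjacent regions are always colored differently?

3

Brill, Gale, Dane are mutually in conflict, so at least 3 colors are needed.
A valid assignment using 3 colors: Brill=3, Jura=2, Gale=2, Holt=3, Esk=1, Dane=1, Arden=2. Every pair that conflicts lands in different colors.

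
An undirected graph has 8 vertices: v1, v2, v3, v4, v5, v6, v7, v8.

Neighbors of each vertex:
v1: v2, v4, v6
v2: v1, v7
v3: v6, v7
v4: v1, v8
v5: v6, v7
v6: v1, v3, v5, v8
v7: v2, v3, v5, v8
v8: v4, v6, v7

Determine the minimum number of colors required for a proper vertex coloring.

3

The cycle v2-v7-v3-v6-v1-v2 has odd length 5, so it cannot be 2-colored; at least 3 colors are needed.
3 colors suffice: color R → {v4, v6, v7}; color B → {v1, v3, v5, v8}; color G → {v2}. Every edge joins two different colors.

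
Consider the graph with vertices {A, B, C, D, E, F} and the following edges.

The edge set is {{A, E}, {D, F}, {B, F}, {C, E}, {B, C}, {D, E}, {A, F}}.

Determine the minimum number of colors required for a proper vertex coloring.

3

The cycle B-C-E-D-F-B has odd length 5, so it cannot be 2-colored; at least 3 colors are needed.
3 colors suffice: A=2, B=3, C=2, D=2, E=1, F=1. Each edge has distinct colors on its endpoints.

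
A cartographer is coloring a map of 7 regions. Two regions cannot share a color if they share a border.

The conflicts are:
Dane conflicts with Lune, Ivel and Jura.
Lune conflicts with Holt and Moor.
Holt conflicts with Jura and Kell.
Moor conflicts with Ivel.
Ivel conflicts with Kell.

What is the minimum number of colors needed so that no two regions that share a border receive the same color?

3

The cycle Kell-Holt-Jura-Dane-Ivel-Kell has odd length 5, so it cannot be 2-colored; at least 3 colors are needed.
A valid assignment using 3 colors: Dane=1, Lune=2, Holt=1, Moor=1, Ivel=2, Jura=2, Kell=3. Every pair that conflicts lands in different colors.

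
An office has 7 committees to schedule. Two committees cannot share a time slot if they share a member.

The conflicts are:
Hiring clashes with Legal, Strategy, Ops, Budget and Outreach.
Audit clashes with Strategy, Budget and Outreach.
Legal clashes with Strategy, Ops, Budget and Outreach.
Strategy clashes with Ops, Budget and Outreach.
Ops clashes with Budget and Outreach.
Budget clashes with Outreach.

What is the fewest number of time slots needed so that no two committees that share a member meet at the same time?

Hiring, Legal, Strategy, Ops, Budget, Outreach pairwise conflict, so at least 6 time slots are needed.
Using 6 time slots: Hiring=6, Audit=4, Legal=5, Strategy=1, Ops=4, Budget=3, Outreach=2. Each listed conflict is separated.

6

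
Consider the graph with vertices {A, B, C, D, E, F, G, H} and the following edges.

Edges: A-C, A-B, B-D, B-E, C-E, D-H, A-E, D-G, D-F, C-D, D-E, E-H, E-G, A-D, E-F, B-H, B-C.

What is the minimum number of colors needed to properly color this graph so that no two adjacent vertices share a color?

A, B, C, D, E form a clique, so at least 5 colors are needed.
A valid assignment using 5 colors: A=4, B=3, C=5, D=2, E=1, F=3, G=3, H=4. Every edge joins two different colors.

5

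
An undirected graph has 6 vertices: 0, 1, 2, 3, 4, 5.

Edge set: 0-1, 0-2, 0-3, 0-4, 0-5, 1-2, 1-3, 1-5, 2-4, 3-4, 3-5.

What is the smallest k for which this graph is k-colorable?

4

0, 1, 3, 5 form a clique, so at least 4 colors are needed.
A valid assignment using 4 colors: 0=a, 1=c, 2=b, 3=b, 4=c, 5=d. Each edge has distinct colors on its endpoints.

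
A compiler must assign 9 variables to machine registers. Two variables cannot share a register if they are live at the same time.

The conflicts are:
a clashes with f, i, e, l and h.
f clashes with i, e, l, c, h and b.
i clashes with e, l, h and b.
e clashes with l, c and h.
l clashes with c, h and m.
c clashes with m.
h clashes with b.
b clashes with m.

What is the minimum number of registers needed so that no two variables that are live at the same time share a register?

a, f, i, e, l, h are mutually in conflict, so at least 6 registers are needed.
6 registers suffice: register 1 → {l, b}; register 2 → {f, m}; register 3 → {c, h}; register 4 → {i}; register 5 → {e}; register 6 → {a}. Each listed conflict is separated.

6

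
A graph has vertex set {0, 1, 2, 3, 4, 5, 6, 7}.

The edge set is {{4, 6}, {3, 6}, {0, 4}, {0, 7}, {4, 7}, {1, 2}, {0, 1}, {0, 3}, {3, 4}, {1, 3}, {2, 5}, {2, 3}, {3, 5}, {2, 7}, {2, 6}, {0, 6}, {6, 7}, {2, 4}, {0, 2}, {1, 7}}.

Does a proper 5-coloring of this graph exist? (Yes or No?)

The chromatic number is 5. 0, 2, 3, 4, 6 form a clique, so at least 5 colors are needed.
5 colors suffice: color red → {2}; color blue → {3, 7}; color green → {0, 5}; color yellow → {1, 6}; color purple → {4}.
That is already a proper 5-coloring.

Yes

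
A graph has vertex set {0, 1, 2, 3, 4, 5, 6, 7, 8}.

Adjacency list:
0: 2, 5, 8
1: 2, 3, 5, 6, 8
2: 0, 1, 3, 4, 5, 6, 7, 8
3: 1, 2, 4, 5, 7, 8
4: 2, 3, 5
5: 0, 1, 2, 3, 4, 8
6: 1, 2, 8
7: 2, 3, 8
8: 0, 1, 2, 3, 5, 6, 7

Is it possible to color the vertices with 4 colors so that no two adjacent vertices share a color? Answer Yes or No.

1, 2, 3, 5, 8 are mutually adjacent (a clique of size 5), so at least 5 colors are needed.
So 4 colors are not enough.

No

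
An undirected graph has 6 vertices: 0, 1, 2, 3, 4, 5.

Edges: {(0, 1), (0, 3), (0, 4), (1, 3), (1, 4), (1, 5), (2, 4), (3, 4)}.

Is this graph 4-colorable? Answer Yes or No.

Yes

The chromatic number is 4. 0, 1, 3, 4 are mutually adjacent (a clique of size 4), so at least 4 colors are needed.
4 colors suffice: 0=yellow, 1=blue, 2=blue, 3=green, 4=red, 5=red.
That is already a proper 4-coloring.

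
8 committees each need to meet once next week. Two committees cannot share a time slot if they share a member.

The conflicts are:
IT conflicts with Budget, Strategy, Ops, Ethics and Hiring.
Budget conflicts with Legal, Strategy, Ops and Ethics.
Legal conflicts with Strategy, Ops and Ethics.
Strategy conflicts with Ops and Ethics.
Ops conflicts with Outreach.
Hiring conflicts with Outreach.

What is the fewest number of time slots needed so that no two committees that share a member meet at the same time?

4

IT, Budget, Strategy, Ethics all conflict with each other, so at least 4 time slots are needed.
4 time slots suffice: IT=4, Budget=2, Legal=4, Strategy=1, Ops=3, Ethics=3, Hiring=1, Outreach=2. No two conflicting committees share a time slot.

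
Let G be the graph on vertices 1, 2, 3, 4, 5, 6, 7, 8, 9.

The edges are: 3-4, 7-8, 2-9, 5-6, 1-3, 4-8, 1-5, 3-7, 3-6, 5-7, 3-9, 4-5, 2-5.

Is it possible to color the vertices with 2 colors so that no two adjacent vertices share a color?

No

The cycle 5-2-9-3-4-5 has odd length 5, so it cannot be 2-colored; at least 3 colors are needed.
So 2 colors are not enough.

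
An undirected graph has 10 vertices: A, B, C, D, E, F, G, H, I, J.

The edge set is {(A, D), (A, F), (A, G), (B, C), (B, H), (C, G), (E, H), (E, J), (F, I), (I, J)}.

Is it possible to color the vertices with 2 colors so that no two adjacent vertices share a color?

The cycle H-E-J-I-F-A-G-C-B-H has odd length 9, so it cannot be 2-colored; at least 3 colors are needed.
So 2 colors are not enough.

No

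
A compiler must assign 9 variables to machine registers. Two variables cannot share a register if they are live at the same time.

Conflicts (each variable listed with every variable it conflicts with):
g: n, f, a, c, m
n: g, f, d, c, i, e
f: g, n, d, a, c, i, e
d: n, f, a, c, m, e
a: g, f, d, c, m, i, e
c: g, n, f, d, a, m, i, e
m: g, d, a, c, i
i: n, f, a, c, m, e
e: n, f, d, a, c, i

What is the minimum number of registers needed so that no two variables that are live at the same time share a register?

f, d, a, c, e are mutually in conflict, so at least 5 registers are needed.
5 registers suffice: g=4, n=3, f=2, d=5, a=3, c=1, m=2, i=5, e=4. No two conflicting variables share a register.

5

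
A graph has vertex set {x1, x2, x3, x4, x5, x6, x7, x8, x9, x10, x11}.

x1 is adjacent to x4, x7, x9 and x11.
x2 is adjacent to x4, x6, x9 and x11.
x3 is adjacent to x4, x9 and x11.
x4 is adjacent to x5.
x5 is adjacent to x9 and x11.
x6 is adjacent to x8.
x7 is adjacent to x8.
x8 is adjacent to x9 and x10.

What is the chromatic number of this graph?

2

x7 and x8 are adjacent, so at least 2 colors are needed.
A valid assignment using 2 colors: x1=2, x2=2, x3=2, x4=1, x5=2, x6=1, x7=1, x8=2, x9=1, x10=1, x11=1. Every edge joins two different colors.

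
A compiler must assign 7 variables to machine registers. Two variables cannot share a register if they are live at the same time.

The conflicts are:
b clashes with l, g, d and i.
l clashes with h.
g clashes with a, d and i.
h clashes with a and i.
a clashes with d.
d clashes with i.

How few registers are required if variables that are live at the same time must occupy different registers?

4

b, g, d, i pairwise conflict, so at least 4 registers are needed.
4 registers suffice: register 1 → {g, h}; register 2 → {l, a, i}; register 3 → {d}; register 4 → {b}. Each listed conflict is separated.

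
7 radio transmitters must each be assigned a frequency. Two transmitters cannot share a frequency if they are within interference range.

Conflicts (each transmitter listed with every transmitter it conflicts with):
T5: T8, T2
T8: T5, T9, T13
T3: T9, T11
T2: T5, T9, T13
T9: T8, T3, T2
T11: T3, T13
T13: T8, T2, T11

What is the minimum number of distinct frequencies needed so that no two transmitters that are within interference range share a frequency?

3

The cycle T13-T2-T9-T3-T11-T13 has odd length 5, so it cannot be 2-colored; at least 3 frequencies are needed.
3 frequencies suffice: frequency 1 → {T5, T9, T13}; frequency 2 → {T8, T2, T11}; frequency 3 → {T3}. Each listed conflict is separated.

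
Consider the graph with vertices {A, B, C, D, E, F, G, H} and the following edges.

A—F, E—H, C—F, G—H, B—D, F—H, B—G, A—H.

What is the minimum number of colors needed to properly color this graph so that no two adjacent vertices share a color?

A, F, H form a triangle, so at least 3 colors are needed.
One proper 3-coloring: A=green, B=red, C=red, D=blue, E=blue, F=blue, G=blue, H=red. No two adjacent vertices share a color.

3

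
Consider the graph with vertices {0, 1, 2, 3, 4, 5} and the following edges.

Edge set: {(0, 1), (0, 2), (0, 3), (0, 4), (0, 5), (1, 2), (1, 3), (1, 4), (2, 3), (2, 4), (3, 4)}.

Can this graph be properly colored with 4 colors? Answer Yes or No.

No

0, 1, 2, 3, 4 are pairwise adjacent (a clique of size 5), so at least 5 colors are needed.
So 4 colors are not enough.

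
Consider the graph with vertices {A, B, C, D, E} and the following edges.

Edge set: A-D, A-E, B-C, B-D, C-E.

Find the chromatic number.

3

The cycle B-C-E-A-D-B has odd length 5, so it cannot be 2-colored; at least 3 colors are needed.
3 colors suffice: color 1 → {B, E}; color 2 → {A, C}; color 3 → {D}. No two adjacent vertices share a color.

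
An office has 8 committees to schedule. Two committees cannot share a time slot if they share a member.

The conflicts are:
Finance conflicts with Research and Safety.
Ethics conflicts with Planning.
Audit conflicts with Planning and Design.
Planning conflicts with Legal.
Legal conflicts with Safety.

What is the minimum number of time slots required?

2

Audit and Design conflict, so at least 2 time slots are needed.
2 time slots suffice: time slot 1 → {Research, Planning, Safety, Design}; time slot 2 → {Finance, Ethics, Audit, Legal}. No two conflicting committees share a time slot.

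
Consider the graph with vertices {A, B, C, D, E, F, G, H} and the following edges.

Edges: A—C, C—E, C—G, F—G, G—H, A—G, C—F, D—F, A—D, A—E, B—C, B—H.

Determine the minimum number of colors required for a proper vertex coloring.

3

A, C, E are pairwise adjacent, so at least 3 colors are needed.
3 colors suffice: color 1 → {C, D, H}; color 2 → {B, E, G}; color 3 → {A, F}. Each edge has distinct colors on its endpoints.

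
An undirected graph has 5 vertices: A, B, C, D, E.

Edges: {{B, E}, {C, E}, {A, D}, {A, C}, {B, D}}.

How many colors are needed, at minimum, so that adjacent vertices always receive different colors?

The cycle C-A-D-B-E-C has odd length 5, so it cannot be 2-colored; at least 3 colors are needed.
A valid assignment using 3 colors: A=blue, B=green, C=red, D=red, E=blue. Every edge joins two different colors.

3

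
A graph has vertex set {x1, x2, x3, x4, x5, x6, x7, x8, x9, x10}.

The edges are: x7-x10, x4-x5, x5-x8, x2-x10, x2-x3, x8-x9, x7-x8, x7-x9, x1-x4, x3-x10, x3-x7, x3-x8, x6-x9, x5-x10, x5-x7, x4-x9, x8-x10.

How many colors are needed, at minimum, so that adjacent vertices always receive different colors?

4

x3, x7, x8, x10 are mutually adjacent (a clique of size 4), so at least 4 colors are needed.
One proper 4-coloring: x1=1, x2=2, x3=4, x4=2, x5=4, x6=2, x7=2, x8=3, x9=1, x10=1. Each edge has distinct colors on its endpoints.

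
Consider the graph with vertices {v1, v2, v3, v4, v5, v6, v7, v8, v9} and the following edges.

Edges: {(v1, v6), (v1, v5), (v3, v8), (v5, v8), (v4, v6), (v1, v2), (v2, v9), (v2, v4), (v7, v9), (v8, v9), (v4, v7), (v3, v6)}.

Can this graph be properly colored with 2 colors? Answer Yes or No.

No

The cycle v9-v8-v5-v1-v2-v9 has odd length 5, so it cannot be 2-colored; at least 3 colors are needed.
So 2 colors are not enough.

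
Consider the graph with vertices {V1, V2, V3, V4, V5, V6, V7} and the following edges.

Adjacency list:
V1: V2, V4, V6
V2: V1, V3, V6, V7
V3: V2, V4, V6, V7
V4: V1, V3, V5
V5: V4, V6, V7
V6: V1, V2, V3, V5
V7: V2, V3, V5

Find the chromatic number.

3

V2, V3, V6 are mutually adjacent, so at least 3 colors are needed.
3 colors suffice: V1=3, V2=2, V3=3, V4=1, V5=2, V6=1, V7=1. Every edge joins two different colors.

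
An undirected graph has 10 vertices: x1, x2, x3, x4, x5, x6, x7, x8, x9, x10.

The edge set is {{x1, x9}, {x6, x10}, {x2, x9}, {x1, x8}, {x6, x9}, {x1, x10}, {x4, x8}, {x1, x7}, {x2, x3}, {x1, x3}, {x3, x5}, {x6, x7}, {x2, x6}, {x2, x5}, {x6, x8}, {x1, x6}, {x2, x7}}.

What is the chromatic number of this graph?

3

x2, x3, x5 form a triangle, so at least 3 colors are needed.
One proper 3-coloring: x1=2, x2=2, x3=1, x4=1, x5=3, x6=1, x7=3, x8=3, x9=3, x10=3. No two adjacent vertices share a color.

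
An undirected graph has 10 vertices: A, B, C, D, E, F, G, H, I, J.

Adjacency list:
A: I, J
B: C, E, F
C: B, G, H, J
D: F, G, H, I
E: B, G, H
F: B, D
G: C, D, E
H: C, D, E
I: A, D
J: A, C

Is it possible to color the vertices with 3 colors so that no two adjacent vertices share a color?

Yes

The chromatic number is 3. The cycle D-G-C-B-F-D has odd length 5, so it cannot be 2-colored; at least 3 colors are needed.
3 colors suffice: color red → {A, C, D, E}; color blue → {B, G, H, I, J}; color green → {F}.
That is already a proper 3-coloring.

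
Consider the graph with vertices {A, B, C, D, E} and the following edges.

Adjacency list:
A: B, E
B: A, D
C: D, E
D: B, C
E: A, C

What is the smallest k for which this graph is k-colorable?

The cycle B-A-E-C-D-B has odd length 5, so it cannot be 2-colored; at least 3 colors are needed.
3 colors suffice: A=2, B=1, C=3, D=2, E=1. No two adjacent vertices share a color.

3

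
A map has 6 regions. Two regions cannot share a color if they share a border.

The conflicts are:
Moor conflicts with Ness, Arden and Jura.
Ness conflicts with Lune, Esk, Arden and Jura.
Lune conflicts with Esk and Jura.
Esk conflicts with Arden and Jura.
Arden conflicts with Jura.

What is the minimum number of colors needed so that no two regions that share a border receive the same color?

Ness, Lune, Esk, Jura are mutually in conflict, so at least 4 colors are needed.
One proper 4-coloring: Moor=3, Ness=2, Lune=4, Esk=3, Arden=4, Jura=1. Each listed conflict is separated.

4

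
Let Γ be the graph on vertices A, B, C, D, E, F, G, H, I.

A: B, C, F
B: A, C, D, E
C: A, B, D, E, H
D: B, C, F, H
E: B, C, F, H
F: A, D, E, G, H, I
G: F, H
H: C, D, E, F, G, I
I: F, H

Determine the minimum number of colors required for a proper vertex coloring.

A, B, C are pairwise adjacent, so at least 3 colors are needed.
3 colors suffice: color 1 → {B, H}; color 2 → {C, F}; color 3 → {A, D, E, G, I}. No two adjacent vertices share a color.

3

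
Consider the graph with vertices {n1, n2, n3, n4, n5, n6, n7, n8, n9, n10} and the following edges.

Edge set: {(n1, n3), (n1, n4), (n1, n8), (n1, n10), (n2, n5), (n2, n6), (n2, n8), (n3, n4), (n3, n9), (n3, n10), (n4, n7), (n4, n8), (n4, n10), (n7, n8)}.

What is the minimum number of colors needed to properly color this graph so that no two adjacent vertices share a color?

4

n1, n3, n4, n10 are mutually adjacent (a clique of size 4), so at least 4 colors are needed.
4 colors suffice: color 1 → {n2, n4, n9}; color 2 → {n3, n5, n6, n8}; color 3 → {n1, n7}; color 4 → {n10}. No two adjacent vertices share a color.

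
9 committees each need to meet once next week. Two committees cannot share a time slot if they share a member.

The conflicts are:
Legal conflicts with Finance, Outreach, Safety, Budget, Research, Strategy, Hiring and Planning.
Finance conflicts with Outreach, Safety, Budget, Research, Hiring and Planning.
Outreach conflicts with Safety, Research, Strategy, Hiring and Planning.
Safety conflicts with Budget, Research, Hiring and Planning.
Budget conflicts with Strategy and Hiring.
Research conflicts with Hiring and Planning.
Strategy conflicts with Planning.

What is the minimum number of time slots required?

Legal, Finance, Outreach, Safety, Research, Hiring pairwise conflict, so at least 6 time slots are needed.
6 time slots suffice: time slot 1 → {Legal}; time slot 2 → {Finance, Strategy}; time slot 3 → {Outreach, Budget}; time slot 4 → {Safety}; time slot 5 → {Research}; time slot 6 → {Hiring, Planning}. Every pair that conflicts lands in different time slots.

6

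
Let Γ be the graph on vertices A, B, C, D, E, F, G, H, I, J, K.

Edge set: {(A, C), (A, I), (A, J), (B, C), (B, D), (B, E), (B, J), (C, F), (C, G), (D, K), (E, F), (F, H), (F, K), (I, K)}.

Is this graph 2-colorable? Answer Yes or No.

No

The cycle F-E-B-D-K-F has odd length 5, so it cannot be 2-colored; at least 3 colors are needed.
So 2 colors are not enough.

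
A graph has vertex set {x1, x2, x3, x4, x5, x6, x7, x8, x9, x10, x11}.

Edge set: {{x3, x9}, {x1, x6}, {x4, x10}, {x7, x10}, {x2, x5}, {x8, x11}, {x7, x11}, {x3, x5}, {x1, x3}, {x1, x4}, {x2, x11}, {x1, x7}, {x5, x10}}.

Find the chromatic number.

The cycle x1-x3-x5-x10-x7-x1 has odd length 5, so it cannot be 2-colored; at least 3 colors are needed.
One proper 3-coloring: x1=R, x2=B, x3=B, x4=G, x5=R, x6=B, x7=G, x8=B, x9=R, x10=B, x11=R. Each edge has distinct colors on its endpoints.

3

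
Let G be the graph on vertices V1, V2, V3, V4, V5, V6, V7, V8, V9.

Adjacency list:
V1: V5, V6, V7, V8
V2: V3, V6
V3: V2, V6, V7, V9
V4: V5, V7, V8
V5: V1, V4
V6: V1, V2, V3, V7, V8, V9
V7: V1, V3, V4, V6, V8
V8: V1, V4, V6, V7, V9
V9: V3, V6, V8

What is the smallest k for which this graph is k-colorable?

V1, V6, V7, V8 form a clique, so at least 4 colors are needed.
A valid assignment using 4 colors: V1=Y, V2=B, V3=G, V4=R, V5=B, V6=R, V7=B, V8=G, V9=B. Every edge joins two different colors.

4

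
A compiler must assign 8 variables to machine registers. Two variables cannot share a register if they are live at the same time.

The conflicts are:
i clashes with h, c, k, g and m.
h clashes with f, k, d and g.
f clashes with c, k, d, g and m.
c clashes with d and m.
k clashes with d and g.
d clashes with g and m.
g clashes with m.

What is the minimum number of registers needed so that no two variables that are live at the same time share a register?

5

h, f, k, d, g are mutually in conflict, so at least 5 registers are needed.
5 registers suffice: register 1 → {c, g}; register 2 → {i, d}; register 3 → {f}; register 4 → {h, m}; register 5 → {k}. Each listed conflict is separated.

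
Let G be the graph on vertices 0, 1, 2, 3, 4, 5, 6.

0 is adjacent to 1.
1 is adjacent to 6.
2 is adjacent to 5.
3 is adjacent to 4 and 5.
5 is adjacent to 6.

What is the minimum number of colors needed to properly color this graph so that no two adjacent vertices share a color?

2

3 and 5 are adjacent, so at least 2 colors are needed.
2 colors suffice: 0=blue, 1=red, 2=blue, 3=blue, 4=red, 5=red, 6=blue. No two adjacent vertices share a color.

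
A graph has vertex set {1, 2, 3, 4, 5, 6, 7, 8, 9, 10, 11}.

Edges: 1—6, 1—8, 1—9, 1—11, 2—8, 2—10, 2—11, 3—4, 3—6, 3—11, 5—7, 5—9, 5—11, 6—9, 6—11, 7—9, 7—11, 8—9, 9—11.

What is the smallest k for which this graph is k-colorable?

1, 6, 9, 11 are mutually adjacent (a clique of size 4), so at least 4 colors are needed.
A valid assignment using 4 colors: 1=d, 2=b, 3=b, 4=a, 5=c, 6=c, 7=d, 8=a, 9=b, 10=a, 11=a. Every edge joins two different colors.

4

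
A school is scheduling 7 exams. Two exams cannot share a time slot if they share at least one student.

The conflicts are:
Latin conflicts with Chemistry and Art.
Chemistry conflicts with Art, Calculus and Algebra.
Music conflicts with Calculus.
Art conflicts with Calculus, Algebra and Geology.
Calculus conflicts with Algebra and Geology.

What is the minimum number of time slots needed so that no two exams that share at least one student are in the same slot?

Chemistry, Art, Calculus, Algebra all conflict with each other, so at least 4 time slots are needed.
4 time slots suffice: Latin=2, Chemistry=3, Music=1, Art=1, Calculus=2, Algebra=4, Geology=3. Each listed conflict is separated.

4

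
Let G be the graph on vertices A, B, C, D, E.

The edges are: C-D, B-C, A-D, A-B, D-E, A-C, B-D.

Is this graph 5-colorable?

Yes

The chromatic number is 4. A, B, C, D are pairwise adjacent (a clique of size 4), so at least 4 colors are needed.
4 colors suffice: color 1 → {D}; color 2 → {A, E}; color 3 → {C}; color 4 → {B}.
Since 5 ≥ 4, a proper 5-coloring certainly exists.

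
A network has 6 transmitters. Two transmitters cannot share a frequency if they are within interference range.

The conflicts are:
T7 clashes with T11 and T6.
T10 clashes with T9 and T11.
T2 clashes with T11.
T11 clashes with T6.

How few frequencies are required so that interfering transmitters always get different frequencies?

T7, T11, T6 pairwise conflict, so at least 3 frequencies are needed.
3 frequencies suffice: frequency 1 → {T9, T11}; frequency 2 → {T10, T2, T6}; frequency 3 → {T7}. Each listed conflict is separated.

3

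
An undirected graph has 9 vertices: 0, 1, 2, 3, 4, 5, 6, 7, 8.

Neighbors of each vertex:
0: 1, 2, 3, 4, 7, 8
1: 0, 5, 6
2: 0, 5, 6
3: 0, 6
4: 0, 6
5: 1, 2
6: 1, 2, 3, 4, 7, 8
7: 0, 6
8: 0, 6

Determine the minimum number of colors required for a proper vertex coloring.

2

2 and 5 are adjacent, so at least 2 colors are needed.
A valid assignment using 2 colors: 0=a, 1=b, 2=b, 3=b, 4=b, 5=a, 6=a, 7=b, 8=b. Each edge has distinct colors on its endpoints.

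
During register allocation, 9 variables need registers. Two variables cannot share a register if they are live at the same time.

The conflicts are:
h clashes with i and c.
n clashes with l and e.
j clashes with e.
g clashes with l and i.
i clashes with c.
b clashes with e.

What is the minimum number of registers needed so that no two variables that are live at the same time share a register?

h, i, c all conflict with each other, so at least 3 registers are needed.
A valid assignment using 3 registers: h=2, n=2, j=2, g=2, l=1, i=1, c=3, b=2, e=1. Each listed conflict is separated.

3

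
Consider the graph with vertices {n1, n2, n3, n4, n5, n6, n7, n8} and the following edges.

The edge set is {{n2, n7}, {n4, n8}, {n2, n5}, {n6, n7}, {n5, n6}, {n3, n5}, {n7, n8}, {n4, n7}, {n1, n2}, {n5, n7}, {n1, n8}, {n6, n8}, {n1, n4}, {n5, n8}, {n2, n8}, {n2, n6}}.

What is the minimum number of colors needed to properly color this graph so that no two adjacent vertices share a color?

5

n2, n5, n6, n7, n8 are mutually adjacent (a clique of size 5), so at least 5 colors are needed.
5 colors suffice: color 1 → {n3, n8}; color 2 → {n4, n5}; color 3 → {n2}; color 4 → {n1, n7}; color 5 → {n6}. Every edge joins two different colors.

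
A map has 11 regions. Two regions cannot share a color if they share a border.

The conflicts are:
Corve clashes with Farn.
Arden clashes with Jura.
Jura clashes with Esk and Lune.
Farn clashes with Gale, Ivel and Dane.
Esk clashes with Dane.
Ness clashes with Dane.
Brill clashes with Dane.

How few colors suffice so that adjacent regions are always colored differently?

Arden and Jura conflict, so at least 2 colors are needed.
2 colors suffice: color 1 → {Arden, Farn, Esk, Ness, Lune, Brill}; color 2 → {Corve, Jura, Gale, Ivel, Dane}. Every pair that conflicts lands in different colors.

2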